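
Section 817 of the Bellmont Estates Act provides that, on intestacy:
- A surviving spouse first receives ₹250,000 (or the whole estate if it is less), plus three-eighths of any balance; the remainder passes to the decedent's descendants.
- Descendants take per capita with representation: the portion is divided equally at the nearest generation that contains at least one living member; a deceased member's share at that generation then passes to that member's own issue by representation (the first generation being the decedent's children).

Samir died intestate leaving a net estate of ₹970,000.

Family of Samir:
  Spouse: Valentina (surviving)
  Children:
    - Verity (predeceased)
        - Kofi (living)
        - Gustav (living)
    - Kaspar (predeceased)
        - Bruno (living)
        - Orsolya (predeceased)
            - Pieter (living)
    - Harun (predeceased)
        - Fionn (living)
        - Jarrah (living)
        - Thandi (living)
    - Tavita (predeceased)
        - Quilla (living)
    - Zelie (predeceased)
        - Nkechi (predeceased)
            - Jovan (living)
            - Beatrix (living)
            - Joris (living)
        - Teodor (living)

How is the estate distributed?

Valentina: ₹520,000; Kofi: ₹45,000; Gustav: ₹45,000; Bruno: ₹45,000; Pieter: ₹45,000; Fionn: ₹45,000; Jarrah: ₹45,000; Thandi: ₹45,000; Quilla: ₹45,000; Jovan: ₹15,000; Beatrix: ₹15,000; Joris: ₹15,000; Teodor: ₹45,000

Valentina first takes ₹250,000, leaving a balance of ₹720,000. Valentina then takes three-eighths of the balance (₹270,000), for a total of ₹520,000. The remaining ₹450,000 passes to the descendants.
No child survives, so the initial division is made at the grandchildren's generation.
The descendants' portion (₹450,000) is divided into 10 shares of ₹45,000: Kofi, Gustav, Bruno, Fionn, Jarrah, Thandi, Quilla, and Teodor each take ₹45,000; Orsolya's ₹45,000 share passes to Orsolya's issue; Nkechi's ₹45,000 share passes to Nkechi's issue.
Orsolya's share (₹45,000) passes entirely to Pieter.
Nkechi's share (₹45,000) is divided into 3 shares of ₹15,000: Jovan, Beatrix, and Joris each take ₹15,000.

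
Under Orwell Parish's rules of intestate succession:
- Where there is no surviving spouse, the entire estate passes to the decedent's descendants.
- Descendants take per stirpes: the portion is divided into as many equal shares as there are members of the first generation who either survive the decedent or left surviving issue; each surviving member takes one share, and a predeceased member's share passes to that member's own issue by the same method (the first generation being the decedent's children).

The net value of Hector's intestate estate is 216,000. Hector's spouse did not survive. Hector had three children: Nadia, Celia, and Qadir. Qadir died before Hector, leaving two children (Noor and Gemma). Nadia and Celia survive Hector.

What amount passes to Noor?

Noor receives 36,000.

The entire 216,000 passes to the descendants.
That amount (216,000) is divided into 3 shares of 72,000: Nadia and Celia each take 72,000; Qadir's 72,000 share passes to Qadir's issue.
Qadir's share (72,000) is divided into 2 shares of 36,000: Noor and Gemma each take 36,000.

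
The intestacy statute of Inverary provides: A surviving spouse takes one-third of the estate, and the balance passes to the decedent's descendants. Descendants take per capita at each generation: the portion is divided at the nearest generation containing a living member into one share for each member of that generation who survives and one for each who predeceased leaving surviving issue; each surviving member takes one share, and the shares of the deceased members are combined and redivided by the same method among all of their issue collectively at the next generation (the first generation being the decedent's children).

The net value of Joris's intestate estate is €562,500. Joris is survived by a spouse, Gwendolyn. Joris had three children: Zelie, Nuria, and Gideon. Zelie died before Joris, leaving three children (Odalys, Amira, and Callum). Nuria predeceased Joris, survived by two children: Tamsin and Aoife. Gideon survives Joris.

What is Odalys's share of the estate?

Gwendolyn takes one-third of €562,500 = €187,500. The remaining €375,000 passes to the descendants.
The descendants' portion (€375,000) is divided at the children's generation into 3 shares of €125,000. Gideon takes €125,000. The 2 shares of the deceased (Zelie and Nuria) are combined into a pool of €250,000.
That pool (€250,000) is divided at the grandchildren's generation equally among Odalys, Amira, Callum, Tamsin, and Aoife: €50,000 each.

Odalys receives €50,000.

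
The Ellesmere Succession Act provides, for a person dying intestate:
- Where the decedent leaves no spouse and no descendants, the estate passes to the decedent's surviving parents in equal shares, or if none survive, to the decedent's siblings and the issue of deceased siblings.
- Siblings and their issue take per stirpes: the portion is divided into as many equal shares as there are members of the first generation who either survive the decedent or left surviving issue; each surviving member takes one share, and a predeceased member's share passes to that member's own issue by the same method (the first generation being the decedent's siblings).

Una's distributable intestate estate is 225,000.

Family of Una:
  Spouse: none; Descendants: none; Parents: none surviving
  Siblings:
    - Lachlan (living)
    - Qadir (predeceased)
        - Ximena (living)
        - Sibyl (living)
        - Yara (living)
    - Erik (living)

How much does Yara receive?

Yara receives 25,000.

The entire 225,000 passes to the siblings and their issue.
That amount (225,000) is divided into 3 shares of 75,000: Lachlan and Erik each take 75,000; Qadir's 75,000 share passes to Qadir's issue.
Qadir's share (75,000) is divided into 3 shares of 25,000: Ximena, Sibyl, and Yara each take 25,000.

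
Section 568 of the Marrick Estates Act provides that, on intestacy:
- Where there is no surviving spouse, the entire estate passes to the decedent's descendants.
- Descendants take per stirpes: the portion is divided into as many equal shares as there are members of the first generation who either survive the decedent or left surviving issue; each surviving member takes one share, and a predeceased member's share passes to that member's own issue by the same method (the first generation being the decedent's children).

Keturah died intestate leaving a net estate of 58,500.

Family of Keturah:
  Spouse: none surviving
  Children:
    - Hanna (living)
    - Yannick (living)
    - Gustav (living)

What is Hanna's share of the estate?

Hanna receives 19,500.

The entire 58,500 passes to the descendants.
That amount (58,500) is divided into 3 shares of 19,500: Hanna, Yannick, and Gustav each take 19,500.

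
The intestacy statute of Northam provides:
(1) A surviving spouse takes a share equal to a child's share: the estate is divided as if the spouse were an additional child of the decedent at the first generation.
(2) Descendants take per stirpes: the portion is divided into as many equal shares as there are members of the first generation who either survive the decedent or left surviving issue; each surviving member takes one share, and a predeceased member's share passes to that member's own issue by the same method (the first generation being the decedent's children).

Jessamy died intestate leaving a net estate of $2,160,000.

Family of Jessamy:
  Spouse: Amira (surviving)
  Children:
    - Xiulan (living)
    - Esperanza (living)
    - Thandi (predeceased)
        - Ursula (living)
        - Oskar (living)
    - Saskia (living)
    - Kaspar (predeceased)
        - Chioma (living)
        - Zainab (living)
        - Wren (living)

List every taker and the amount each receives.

Amira: $360,000; Xiulan: $360,000; Esperanza: $360,000; Ursula: $180,000; Oskar: $180,000; Saskia: $360,000; Chioma: $120,000; Zainab: $120,000; Wren: $120,000

The spouse counts as an additional share at the children's level, so there are 6 primary shares of $360,000. Amira takes one such share ($360,000).
The children's combined portion ($1,800,000) is divided into 5 shares of $360,000: Xiulan, Esperanza, and Saskia each take $360,000; Thandi's $360,000 share passes to Thandi's issue; Kaspar's $360,000 share passes to Kaspar's issue.
Thandi's share ($360,000) is divided into 2 shares of $180,000: Ursula and Oskar each take $180,000.
Kaspar's share ($360,000) is divided into 3 shares of $120,000: Chioma, Zainab, and Wren each take $120,000.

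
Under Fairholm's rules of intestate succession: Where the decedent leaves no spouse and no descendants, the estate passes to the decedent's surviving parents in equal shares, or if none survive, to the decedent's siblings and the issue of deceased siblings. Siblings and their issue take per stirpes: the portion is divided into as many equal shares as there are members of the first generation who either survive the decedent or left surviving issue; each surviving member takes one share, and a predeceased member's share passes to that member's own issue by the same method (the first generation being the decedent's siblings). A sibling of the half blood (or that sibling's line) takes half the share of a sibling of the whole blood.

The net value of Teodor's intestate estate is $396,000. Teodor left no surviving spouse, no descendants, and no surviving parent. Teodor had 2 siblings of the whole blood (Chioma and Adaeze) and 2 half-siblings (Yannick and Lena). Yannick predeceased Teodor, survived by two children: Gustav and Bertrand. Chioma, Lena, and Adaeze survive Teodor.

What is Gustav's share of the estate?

Gustav receives $33,000.

The entire $396,000 passes to the siblings and their issue.
Counting each half-blood sibling's line as half a unit, there are 3 units in $396,000, so one unit is $132,000. Whole-blood lines (Chioma and Adaeze) take $132,000 each; half-blood lines (Yannick and Lena) take $66,000 each.
Yannick's share ($66,000) is divided into 2 shares of $33,000: Gustav and Bertrand each take $33,000.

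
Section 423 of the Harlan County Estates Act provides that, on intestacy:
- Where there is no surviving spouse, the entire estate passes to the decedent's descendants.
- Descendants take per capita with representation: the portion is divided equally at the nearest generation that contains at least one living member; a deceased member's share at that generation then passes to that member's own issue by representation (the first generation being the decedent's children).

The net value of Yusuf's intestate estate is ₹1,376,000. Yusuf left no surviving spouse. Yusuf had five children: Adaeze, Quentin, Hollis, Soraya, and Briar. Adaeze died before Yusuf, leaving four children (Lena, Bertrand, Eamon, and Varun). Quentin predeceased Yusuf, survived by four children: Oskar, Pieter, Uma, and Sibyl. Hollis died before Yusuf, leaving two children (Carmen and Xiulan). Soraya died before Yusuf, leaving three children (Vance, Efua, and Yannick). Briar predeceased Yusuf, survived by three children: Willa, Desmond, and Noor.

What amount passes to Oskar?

The entire ₹1,376,000 passes to the descendants.
No child survives, so the initial division is made at the grandchildren's generation.
That amount (₹1,376,000) is divided into 16 shares of ₹86,000: Lena, Bertrand, Eamon, Varun, Oskar, Pieter, Uma, Sibyl, Carmen, Xiulan, Vance, Efua, Yannick, Willa, Desmond, and Noor each take ₹86,000.

Oskar receives ₹86,000.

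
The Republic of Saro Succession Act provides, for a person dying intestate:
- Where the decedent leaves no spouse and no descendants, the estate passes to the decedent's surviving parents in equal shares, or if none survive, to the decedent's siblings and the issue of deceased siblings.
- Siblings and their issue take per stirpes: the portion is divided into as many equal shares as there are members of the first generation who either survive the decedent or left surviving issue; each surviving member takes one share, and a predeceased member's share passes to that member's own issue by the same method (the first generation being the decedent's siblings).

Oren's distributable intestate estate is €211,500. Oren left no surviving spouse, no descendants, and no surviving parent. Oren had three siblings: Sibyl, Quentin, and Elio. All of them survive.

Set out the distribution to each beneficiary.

The entire €211,500 passes to the siblings and their issue.
That amount (€211,500) is divided into 3 shares of €70,500: Sibyl, Quentin, and Elio each take €70,500.

Sibyl: €70,500; Quentin: €70,500; Elio: €70,500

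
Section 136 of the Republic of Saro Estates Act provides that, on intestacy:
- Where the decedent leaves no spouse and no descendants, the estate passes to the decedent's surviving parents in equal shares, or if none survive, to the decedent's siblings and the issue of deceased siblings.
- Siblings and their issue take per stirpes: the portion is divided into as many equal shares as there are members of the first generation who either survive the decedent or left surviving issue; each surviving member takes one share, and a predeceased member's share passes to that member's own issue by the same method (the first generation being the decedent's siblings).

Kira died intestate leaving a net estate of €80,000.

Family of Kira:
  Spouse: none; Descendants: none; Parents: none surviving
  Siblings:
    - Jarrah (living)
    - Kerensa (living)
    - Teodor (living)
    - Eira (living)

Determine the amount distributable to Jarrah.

Jarrah receives €20,000.

The entire €80,000 passes to the siblings and their issue.
That amount (€80,000) is divided into 4 shares of €20,000: Jarrah, Kerensa, Teodor, and Eira each take €20,000.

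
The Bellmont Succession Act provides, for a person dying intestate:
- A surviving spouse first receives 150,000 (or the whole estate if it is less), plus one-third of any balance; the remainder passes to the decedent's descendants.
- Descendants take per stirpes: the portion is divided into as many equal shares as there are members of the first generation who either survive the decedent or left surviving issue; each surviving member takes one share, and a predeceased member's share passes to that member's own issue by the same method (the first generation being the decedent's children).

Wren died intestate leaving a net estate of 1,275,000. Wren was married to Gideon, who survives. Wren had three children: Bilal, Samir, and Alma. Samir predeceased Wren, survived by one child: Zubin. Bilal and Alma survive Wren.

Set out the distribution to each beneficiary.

Gideon: 525,000; Bilal: 250,000; Zubin: 250,000; Alma: 250,000

Gideon first takes 150,000, leaving a balance of 1,125,000. Gideon then takes one-third of the balance (375,000), for a total of 525,000. The remaining 750,000 passes to the descendants.
The descendants' portion (750,000) is divided into 3 shares of 250,000: Bilal and Alma each take 250,000; Samir's 250,000 share passes to Samir's issue.
Samir's share (250,000) passes entirely to Zubin.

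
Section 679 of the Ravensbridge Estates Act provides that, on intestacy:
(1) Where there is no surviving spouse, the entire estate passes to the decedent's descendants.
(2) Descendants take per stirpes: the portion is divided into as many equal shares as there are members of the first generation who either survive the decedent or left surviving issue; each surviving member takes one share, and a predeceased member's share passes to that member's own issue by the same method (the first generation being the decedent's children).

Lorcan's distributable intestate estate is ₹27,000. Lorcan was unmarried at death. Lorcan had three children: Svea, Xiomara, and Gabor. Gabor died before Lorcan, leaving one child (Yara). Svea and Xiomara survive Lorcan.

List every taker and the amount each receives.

Svea: ₹9,000; Xiomara: ₹9,000; Yara: ₹9,000

The entire ₹27,000 passes to the descendants.
That amount (₹27,000) is divided into 3 shares of ₹9,000: Svea and Xiomara each take ₹9,000; Gabor's ₹9,000 share passes to Gabor's issue.
Gabor's share (₹9,000) passes entirely to Yara.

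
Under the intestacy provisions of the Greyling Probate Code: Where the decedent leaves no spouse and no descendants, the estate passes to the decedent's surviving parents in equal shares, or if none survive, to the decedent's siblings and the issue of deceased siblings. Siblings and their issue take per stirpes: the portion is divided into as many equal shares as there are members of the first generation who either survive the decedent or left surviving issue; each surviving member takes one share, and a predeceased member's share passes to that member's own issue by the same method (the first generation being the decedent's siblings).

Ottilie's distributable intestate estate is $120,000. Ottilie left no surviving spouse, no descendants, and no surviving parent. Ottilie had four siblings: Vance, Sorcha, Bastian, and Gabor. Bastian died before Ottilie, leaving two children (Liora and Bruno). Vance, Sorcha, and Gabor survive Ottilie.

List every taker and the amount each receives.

Vance: $30,000; Sorcha: $30,000; Liora: $15,000; Bruno: $15,000; Gabor: $30,000

The entire $120,000 passes to the siblings and their issue.
That amount ($120,000) is divided into 4 shares of $30,000: Vance, Sorcha, and Gabor each take $30,000; Bastian's $30,000 share passes to Bastian's issue.
Bastian's share ($30,000) is divided into 2 shares of $15,000: Liora and Bruno each take $15,000.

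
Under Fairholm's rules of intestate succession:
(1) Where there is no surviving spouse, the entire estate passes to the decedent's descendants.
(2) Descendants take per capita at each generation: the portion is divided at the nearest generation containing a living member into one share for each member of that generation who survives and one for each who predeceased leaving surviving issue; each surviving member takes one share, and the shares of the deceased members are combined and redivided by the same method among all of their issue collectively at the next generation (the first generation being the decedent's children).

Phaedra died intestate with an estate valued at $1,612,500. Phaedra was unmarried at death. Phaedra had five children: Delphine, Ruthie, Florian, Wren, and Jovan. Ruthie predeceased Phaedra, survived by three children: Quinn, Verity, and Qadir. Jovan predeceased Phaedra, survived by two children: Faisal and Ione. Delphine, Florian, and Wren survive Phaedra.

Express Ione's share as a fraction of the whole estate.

The entire $1,612,500 passes to the descendants.
That amount ($1,612,500) is divided at the children's generation into 5 shares of $322,500. Delphine, Florian, and Wren each take $322,500. The 2 shares of the deceased (Ruthie and Jovan) are combined into a pool of $645,000.
That pool ($645,000) is divided at the grandchildren's generation equally among Quinn, Verity, Qadir, Faisal, and Ione: $129,000 each.

Ione receives 2/25 of the estate.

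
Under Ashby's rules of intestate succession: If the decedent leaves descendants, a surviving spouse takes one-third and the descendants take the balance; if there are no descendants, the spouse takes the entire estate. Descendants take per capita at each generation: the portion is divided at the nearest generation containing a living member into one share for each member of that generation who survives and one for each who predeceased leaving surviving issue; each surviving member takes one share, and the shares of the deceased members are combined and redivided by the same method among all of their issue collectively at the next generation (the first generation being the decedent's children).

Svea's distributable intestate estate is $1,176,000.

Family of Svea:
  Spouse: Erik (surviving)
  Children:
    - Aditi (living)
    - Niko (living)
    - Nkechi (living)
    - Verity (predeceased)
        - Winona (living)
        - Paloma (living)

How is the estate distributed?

Erik takes one-third of $1,176,000 = $392,000. The remaining $784,000 passes to the descendants.
The descendants' portion ($784,000) is divided at the children's generation into 4 shares of $196,000. Aditi, Niko, and Nkechi each take $196,000. The remaining share for the deceased Verity ($196,000) is carried to the next generation.
That pool ($196,000) is divided at the grandchildren's generation equally among Winona and Paloma: $98,000 each.

Erik: $392,000; Aditi: $196,000; Niko: $196,000; Nkechi: $196,000; Winona: $98,000; Paloma: $98,000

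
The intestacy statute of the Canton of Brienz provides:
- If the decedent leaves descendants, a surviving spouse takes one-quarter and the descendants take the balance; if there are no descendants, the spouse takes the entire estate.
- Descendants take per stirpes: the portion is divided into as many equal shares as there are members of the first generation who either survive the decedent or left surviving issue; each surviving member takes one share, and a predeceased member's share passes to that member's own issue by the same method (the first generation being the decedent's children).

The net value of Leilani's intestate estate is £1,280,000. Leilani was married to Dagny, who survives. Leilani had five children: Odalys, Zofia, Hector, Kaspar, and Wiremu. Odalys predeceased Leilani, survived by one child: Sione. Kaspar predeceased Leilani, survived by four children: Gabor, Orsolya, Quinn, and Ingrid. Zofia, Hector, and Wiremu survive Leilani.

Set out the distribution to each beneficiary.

Dagny takes one-quarter of £1,280,000 = £320,000. The remaining £960,000 passes to the descendants.
The descendants' portion (£960,000) is divided into 5 shares of £192,000: Zofia, Hector, and Wiremu each take £192,000; Odalys's £192,000 share passes to Odalys's issue; Kaspar's £192,000 share passes to Kaspar's issue.
Odalys's share (£192,000) passes entirely to Sione.
Kaspar's share (£192,000) is divided into 4 shares of £48,000: Gabor, Orsolya, Quinn, and Ingrid each take £48,000.

Dagny: £320,000; Sione: £192,000; Zofia: £192,000; Hector: £192,000; Gabor: £48,000; Orsolya: £48,000; Quinn: £48,000; Ingrid: £48,000; Wiremu: £192,000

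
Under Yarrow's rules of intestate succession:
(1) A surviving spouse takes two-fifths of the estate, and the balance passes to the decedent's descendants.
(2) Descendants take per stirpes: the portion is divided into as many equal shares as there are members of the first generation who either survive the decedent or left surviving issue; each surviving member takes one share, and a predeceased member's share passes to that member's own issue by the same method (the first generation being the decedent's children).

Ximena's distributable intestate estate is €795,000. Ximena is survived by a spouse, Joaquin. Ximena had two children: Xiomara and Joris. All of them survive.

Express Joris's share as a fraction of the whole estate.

Joaquin takes two-fifths of €795,000 = €318,000. The remaining €477,000 passes to the descendants.
The descendants' portion (€477,000) is divided into 2 shares of €238,500: Xiomara and Joris each take €238,500.

Joris receives 3/10 of the estate.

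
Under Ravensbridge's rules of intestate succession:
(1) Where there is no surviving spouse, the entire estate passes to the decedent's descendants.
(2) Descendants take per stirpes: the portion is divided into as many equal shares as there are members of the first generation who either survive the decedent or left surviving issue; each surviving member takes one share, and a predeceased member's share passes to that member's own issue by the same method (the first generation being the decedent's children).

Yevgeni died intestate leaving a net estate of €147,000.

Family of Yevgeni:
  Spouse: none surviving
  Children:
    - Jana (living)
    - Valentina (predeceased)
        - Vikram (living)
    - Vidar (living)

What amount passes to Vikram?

The entire €147,000 passes to the descendants.
That amount (€147,000) is divided into 3 shares of €49,000: Jana and Vidar each take €49,000; Valentina's €49,000 share passes to Valentina's issue.
Valentina's share (€49,000) passes entirely to Vikram.

Vikram receives €49,000.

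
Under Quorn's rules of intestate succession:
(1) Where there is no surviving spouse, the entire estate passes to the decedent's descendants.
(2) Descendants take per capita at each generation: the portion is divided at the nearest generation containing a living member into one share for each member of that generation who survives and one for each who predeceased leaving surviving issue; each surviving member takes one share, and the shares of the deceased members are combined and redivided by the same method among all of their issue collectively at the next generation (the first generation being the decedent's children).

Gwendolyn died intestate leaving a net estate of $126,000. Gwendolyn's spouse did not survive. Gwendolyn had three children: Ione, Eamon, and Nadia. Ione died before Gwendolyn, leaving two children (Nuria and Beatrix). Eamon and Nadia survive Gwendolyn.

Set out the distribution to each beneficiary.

The entire $126,000 passes to the descendants.
That amount ($126,000) is divided at the children's generation into 3 shares of $42,000. Eamon and Nadia each take $42,000. The remaining share for the deceased Ione ($42,000) is carried to the next generation.
That pool ($42,000) is divided at the grandchildren's generation equally among Nuria and Beatrix: $21,000 each.

Nuria: $21,000; Beatrix: $21,000; Eamon: $42,000; Nadia: $42,000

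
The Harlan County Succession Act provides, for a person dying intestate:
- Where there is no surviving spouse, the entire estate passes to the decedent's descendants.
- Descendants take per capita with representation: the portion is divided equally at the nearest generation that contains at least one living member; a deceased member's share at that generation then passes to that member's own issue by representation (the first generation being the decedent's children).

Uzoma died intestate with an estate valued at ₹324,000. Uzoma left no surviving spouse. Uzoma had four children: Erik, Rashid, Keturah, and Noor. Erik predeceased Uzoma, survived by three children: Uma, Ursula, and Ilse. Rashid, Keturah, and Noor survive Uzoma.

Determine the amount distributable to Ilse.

The entire ₹324,000 passes to the descendants.
That amount (₹324,000) is divided into 4 shares of ₹81,000: Rashid, Keturah, and Noor each take ₹81,000; Erik's ₹81,000 share passes to Erik's issue.
Erik's share (₹81,000) is divided into 3 shares of ₹27,000: Uma, Ursula, and Ilse each take ₹27,000.

Ilse receives ₹27,000.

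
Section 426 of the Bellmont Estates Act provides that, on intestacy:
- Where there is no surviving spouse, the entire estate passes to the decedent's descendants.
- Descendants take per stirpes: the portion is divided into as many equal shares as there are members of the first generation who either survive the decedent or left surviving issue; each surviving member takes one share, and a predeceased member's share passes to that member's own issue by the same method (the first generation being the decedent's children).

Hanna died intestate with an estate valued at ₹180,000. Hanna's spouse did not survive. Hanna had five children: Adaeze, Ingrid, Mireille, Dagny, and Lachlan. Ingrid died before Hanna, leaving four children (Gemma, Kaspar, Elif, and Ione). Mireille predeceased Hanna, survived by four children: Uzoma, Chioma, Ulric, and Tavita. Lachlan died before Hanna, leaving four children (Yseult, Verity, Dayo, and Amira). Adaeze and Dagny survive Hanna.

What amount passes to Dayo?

Dayo receives ₹9,000.

The entire ₹180,000 passes to the descendants.
That amount (₹180,000) is divided into 5 shares of ₹36,000: Adaeze and Dagny each take ₹36,000; Ingrid's ₹36,000 share passes to Ingrid's issue; Mireille's ₹36,000 share passes to Mireille's issue; Lachlan's ₹36,000 share passes to Lachlan's issue.
Ingrid's share (₹36,000) is divided into 4 shares of ₹9,000: Gemma, Kaspar, Elif, and Ione each take ₹9,000.
Mireille's share (₹36,000) is divided into 4 shares of ₹9,000: Uzoma, Chioma, Ulric, and Tavita each take ₹9,000.
Lachlan's share (₹36,000) is divided into 4 shares of ₹9,000: Yseult, Verity, Dayo, and Amira each take ₹9,000.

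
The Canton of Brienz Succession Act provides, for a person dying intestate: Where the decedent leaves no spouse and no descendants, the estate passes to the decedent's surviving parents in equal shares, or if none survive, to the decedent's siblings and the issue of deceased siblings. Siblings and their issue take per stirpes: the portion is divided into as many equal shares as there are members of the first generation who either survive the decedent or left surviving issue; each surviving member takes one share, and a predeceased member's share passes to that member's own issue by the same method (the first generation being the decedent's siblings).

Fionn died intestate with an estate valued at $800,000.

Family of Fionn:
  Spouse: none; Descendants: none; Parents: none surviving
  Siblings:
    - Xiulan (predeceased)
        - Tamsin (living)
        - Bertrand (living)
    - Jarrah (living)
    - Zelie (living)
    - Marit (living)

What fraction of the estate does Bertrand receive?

Bertrand receives 1/8 of the estate.

The entire $800,000 passes to the siblings and their issue.
That amount ($800,000) is divided into 4 shares of $200,000: Jarrah, Zelie, and Marit each take $200,000; Xiulan's $200,000 share passes to Xiulan's issue.
Xiulan's share ($200,000) is divided into 2 shares of $100,000: Tamsin and Bertrand each take $100,000.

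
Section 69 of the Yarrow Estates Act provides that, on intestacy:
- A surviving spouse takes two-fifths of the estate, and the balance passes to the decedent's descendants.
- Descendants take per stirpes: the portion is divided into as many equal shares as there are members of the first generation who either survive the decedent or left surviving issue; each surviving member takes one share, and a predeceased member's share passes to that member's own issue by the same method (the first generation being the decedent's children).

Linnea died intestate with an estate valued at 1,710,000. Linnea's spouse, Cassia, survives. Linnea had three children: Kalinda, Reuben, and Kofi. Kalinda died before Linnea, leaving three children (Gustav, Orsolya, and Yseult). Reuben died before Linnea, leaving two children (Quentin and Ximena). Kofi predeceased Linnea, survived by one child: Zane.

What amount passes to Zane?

Cassia takes two-fifths of 1,710,000 = 684,000. The remaining 1,026,000 passes to the descendants.
The descendants' portion (1,026,000) is divided into 3 shares of 342,000: Kalinda's 342,000 share passes to Kalinda's issue; Reuben's 342,000 share passes to Reuben's issue; Kofi's 342,000 share passes to Kofi's issue.
Kalinda's share (342,000) is divided into 3 shares of 114,000: Gustav, Orsolya, and Yseult each take 114,000.
Reuben's share (342,000) is divided into 2 shares of 171,000: Quentin and Ximena each take 171,000.
Kofi's share (342,000) passes entirely to Zane.

Zane receives 342,000.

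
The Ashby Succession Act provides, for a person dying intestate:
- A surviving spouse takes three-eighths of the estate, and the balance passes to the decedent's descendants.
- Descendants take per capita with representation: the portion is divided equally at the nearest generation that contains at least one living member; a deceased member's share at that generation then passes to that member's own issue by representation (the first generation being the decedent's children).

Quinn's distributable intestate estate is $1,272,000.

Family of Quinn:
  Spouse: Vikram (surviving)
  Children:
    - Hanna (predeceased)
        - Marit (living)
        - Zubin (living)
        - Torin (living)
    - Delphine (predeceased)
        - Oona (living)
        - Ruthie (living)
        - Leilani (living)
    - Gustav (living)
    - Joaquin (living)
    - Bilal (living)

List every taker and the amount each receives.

Vikram takes three-eighths of $1,272,000 = $477,000. The remaining $795,000 passes to the descendants.
The descendants' portion ($795,000) is divided into 5 shares of $159,000: Gustav, Joaquin, and Bilal each take $159,000; Hanna's $159,000 share passes to Hanna's issue; Delphine's $159,000 share passes to Delphine's issue.
Hanna's share ($159,000) is divided into 3 shares of $53,000: Marit, Zubin, and Torin each take $53,000.
Delphine's share ($159,000) is divided into 3 shares of $53,000: Oona, Ruthie, and Leilani each take $53,000.

Vikram: $477,000; Marit: $53,000; Zubin: $53,000; Torin: $53,000; Oona: $53,000; Ruthie: $53,000; Leilani: $53,000; Gustav: $159,000; Joaquin: $159,000; Bilal: $159,000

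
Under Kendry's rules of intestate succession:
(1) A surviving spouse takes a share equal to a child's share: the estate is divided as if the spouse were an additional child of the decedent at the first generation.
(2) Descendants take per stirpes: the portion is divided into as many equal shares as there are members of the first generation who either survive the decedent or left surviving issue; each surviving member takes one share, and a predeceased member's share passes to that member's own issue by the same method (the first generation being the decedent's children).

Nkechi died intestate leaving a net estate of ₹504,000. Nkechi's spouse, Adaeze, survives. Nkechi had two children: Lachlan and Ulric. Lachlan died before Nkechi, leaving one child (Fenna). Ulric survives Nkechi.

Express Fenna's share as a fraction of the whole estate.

Fenna receives 1/3 of the estate.

The spouse counts as an additional share at the children's level, so there are 3 primary shares of ₹168,000. Adaeze takes one such share (₹168,000).
The children's combined portion (₹336,000) is divided into 2 shares of ₹168,000: Ulric takes ₹168,000; Lachlan's ₹168,000 share passes to Lachlan's issue.
Lachlan's share (₹168,000) passes entirely to Fenna.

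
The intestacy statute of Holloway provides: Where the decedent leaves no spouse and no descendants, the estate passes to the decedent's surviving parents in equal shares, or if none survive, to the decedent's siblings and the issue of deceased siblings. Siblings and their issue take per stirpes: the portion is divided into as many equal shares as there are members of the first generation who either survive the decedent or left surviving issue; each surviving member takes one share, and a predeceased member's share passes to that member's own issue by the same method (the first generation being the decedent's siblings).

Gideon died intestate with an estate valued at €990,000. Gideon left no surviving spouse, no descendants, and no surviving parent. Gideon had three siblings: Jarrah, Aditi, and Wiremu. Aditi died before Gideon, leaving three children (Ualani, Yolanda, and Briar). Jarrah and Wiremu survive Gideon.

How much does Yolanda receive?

The entire €990,000 passes to the siblings and their issue.
That amount (€990,000) is divided into 3 shares of €330,000: Jarrah and Wiremu each take €330,000; Aditi's €330,000 share passes to Aditi's issue.
Aditi's share (€330,000) is divided into 3 shares of €110,000: Ualani, Yolanda, and Briar each take €110,000.

Yolanda receives €110,000.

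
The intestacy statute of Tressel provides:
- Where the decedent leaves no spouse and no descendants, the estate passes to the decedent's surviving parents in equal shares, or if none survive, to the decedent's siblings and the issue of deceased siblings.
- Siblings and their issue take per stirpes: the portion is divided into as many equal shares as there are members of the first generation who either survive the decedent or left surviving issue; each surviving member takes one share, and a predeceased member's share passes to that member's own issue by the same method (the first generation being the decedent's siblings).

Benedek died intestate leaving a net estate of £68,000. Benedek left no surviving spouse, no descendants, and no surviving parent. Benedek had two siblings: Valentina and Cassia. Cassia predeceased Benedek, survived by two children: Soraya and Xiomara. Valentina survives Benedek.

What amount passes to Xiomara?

The entire £68,000 passes to the siblings and their issue.
That amount (£68,000) is divided into 2 shares of £34,000: Valentina takes £34,000; Cassia's £34,000 share passes to Cassia's issue.
Cassia's share (£34,000) is divided into 2 shares of £17,000: Soraya and Xiomara each take £17,000.

Xiomara receives £17,000.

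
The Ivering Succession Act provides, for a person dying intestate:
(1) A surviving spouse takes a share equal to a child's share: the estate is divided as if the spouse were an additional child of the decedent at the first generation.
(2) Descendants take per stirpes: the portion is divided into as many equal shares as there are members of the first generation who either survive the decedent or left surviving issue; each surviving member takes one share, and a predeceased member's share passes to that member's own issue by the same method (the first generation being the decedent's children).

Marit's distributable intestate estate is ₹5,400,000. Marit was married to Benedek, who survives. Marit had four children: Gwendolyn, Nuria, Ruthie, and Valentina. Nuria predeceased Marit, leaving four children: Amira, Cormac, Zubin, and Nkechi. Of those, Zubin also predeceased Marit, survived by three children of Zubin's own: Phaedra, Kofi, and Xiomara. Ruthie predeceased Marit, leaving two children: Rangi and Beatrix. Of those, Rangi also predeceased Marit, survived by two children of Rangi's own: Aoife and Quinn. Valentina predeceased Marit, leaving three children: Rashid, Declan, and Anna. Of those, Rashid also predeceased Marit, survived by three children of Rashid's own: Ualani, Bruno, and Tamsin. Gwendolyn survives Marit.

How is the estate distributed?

Benedek: ₹1,080,000; Gwendolyn: ₹1,080,000; Amira: ₹270,000; Cormac: ₹270,000; Phaedra: ₹90,000; Kofi: ₹90,000; Xiomara: ₹90,000; Nkechi: ₹270,000; Aoife: ₹270,000; Quinn: ₹270,000; Beatrix: ₹540,000; Ualani: ₹120,000; Bruno: ₹120,000; Tamsin: ₹120,000; Declan: ₹360,000; Anna: ₹360,000

The spouse counts as an additional share at the children's level, so there are 5 primary shares of ₹1,080,000. Benedek takes one such share (₹1,080,000).
The children's combined portion (₹4,320,000) is divided into 4 shares of ₹1,080,000: Gwendolyn takes ₹1,080,000; Nuria's ₹1,080,000 share passes to Nuria's issue; Ruthie's ₹1,080,000 share passes to Ruthie's issue; Valentina's ₹1,080,000 share passes to Valentina's issue.
Nuria's share (₹1,080,000) is divided into 4 shares of ₹270,000: Amira, Cormac, and Nkechi each take ₹270,000; Zubin's ₹270,000 share passes to Zubin's issue.
Zubin's share (₹270,000) is divided into 3 shares of ₹90,000: Phaedra, Kofi, and Xiomara each take ₹90,000.
Ruthie's share (₹1,080,000) is divided into 2 shares of ₹540,000: Beatrix takes ₹540,000; Rangi's ₹540,000 share passes to Rangi's issue.
Rangi's share (₹540,000) is divided into 2 shares of ₹270,000: Aoife and Quinn each take ₹270,000.
Valentina's share (₹1,080,000) is divided into 3 shares of ₹360,000: Declan and Anna each take ₹360,000; Rashid's ₹360,000 share passes to Rashid's issue.
Rashid's share (₹360,000) is divided into 3 shares of ₹120,000: Ualani, Bruno, and Tamsin each take ₹120,000.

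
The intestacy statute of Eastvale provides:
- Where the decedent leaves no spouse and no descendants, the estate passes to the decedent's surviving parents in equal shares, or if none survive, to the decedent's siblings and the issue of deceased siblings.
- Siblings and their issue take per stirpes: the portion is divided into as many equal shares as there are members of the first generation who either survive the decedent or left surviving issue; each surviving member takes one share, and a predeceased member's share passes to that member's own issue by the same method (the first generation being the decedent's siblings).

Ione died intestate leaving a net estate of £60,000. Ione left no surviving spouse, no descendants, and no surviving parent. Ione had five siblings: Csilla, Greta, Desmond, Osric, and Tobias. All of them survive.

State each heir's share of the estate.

The entire £60,000 passes to the siblings and their issue.
That amount (£60,000) is divided into 5 shares of £12,000: Csilla, Greta, Desmond, Osric, and Tobias each take £12,000.

Csilla: £12,000; Greta: £12,000; Desmond: £12,000; Osric: £12,000; Tobias: £12,000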